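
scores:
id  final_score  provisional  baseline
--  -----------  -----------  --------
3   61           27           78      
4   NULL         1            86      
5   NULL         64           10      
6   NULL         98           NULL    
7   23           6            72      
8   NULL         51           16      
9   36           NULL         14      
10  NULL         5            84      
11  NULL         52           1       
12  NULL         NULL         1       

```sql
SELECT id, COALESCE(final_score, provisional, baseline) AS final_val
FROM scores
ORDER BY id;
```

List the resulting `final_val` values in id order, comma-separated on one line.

61, 1, 64, 98, 23, 51, 36, 5, 52, 1

id=3: final_score=61 → 61
id=4: final_score=NULL, provisional=1 → 1
id=5: final_score=NULL, provisional=64 → 64
id=6: final_score=NULL, provisional=98 → 98
id=7: final_score=23 → 23
id=8: final_score=NULL, provisional=51 → 51
id=9: final_score=36 → 36
id=10: final_score=NULL, provisional=5 → 5
id=11: final_score=NULL, provisional=52 → 52
id=12: final_score=NULL, provisional=NULL, baseline=1 → 1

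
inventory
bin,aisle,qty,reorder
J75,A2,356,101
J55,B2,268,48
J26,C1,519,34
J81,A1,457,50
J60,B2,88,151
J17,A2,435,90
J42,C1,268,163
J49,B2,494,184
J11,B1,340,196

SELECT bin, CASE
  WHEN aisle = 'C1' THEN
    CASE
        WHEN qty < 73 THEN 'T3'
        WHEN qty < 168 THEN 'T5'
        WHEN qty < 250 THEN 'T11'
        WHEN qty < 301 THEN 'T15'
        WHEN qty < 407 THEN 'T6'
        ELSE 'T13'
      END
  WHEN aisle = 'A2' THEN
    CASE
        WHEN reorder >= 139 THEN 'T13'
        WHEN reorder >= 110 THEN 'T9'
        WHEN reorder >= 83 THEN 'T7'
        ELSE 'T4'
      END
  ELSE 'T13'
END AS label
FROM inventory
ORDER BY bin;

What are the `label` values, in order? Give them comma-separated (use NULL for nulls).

bin=J11: aisle='B1' → outer ELSE → T13
bin=J17: aisle='A2' → inner[reorder >= 83] → T7
bin=J26: aisle='C1' → inner[ELSE] → T13
bin=J42: aisle='C1' → inner[qty < 301] → T15
bin=J49: aisle='B2' → outer ELSE → T13
bin=J55: aisle='B2' → outer ELSE → T13
bin=J60: aisle='B2' → outer ELSE → T13
bin=J75: aisle='A2' → inner[reorder >= 83] → T7
bin=J81: aisle='A1' → outer ELSE → T13

T13, T7, T13, T15, T13, T13, T13, T7, T13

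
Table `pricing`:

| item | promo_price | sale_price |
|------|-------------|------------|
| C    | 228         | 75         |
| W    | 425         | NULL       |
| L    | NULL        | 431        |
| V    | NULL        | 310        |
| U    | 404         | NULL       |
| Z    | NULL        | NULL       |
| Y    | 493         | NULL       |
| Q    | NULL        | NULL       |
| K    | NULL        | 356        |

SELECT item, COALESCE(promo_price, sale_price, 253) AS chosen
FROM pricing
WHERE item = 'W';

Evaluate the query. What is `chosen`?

425

item = W: promo_price=425, sale_price=NULL.
promo_price=425 → 425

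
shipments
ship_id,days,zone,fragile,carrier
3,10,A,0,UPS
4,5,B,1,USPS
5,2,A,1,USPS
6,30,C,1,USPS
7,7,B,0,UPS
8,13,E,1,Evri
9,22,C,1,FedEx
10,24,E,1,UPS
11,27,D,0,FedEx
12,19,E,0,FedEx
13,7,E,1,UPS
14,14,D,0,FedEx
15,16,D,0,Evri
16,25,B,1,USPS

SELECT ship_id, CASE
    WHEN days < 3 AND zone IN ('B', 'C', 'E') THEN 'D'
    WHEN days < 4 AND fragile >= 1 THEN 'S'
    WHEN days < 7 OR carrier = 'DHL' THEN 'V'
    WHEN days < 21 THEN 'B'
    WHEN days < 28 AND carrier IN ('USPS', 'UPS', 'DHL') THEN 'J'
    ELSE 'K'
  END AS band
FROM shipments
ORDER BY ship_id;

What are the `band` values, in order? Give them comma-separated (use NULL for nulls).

ship_id=3: days < 21 → B
ship_id=4: days < 7 OR carrier = 'DHL' → V
ship_id=5: days < 4 AND fragile >= 1 → S
ship_id=6: ELSE → K
ship_id=7: days < 21 → B
ship_id=8: days < 21 → B
ship_id=9: ELSE → K
ship_id=10: days < 28 AND carrier IN ('USPS', 'UPS', 'DHL') → J
ship_id=11: ELSE → K
ship_id=12: days < 21 → B
ship_id=13: days < 21 → B
ship_id=14: days < 21 → B
ship_id=15: days < 21 → B
ship_id=16: days < 28 AND carrier IN ('USPS', 'UPS', 'DHL') → J

B, V, S, K, B, B, K, J, K, B, B, B, B, J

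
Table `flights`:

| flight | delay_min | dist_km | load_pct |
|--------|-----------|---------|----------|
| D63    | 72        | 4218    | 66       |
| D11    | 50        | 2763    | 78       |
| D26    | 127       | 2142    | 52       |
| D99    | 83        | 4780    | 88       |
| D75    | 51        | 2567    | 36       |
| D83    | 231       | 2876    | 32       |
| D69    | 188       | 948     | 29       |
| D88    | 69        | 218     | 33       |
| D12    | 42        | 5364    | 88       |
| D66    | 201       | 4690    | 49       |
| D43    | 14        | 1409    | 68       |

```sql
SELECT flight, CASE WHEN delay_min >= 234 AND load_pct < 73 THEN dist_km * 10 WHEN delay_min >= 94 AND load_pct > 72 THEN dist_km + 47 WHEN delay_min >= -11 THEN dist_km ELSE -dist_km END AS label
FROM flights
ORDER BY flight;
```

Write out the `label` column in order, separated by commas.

flight=D11: delay_min >= -11 → 2763
flight=D12: delay_min >= -11 → 5364
flight=D26: delay_min >= -11 → 2142
flight=D43: delay_min >= -11 → 1409
flight=D63: delay_min >= -11 → 4218
flight=D66: delay_min >= -11 → 4690
flight=D69: delay_min >= -11 → 948
flight=D75: delay_min >= -11 → 2567
flight=D83: delay_min >= -11 → 2876
flight=D88: delay_min >= -11 → 218
flight=D99: delay_min >= -11 → 4780

2763, 5364, 2142, 1409, 4218, 4690, 948, 2567, 2876, 218, 4780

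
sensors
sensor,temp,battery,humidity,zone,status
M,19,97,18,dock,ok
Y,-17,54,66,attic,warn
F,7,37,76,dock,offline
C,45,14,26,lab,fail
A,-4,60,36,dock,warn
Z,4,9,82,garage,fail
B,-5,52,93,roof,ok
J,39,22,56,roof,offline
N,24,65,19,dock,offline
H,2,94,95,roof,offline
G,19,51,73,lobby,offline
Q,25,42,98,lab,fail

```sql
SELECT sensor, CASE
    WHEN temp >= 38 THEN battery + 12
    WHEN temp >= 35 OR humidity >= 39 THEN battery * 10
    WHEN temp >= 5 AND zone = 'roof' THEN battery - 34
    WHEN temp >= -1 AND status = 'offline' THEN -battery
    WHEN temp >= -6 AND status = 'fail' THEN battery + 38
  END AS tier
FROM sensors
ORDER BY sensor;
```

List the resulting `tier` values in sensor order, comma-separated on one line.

NULL, 520, 26, 370, 510, 940, 34, NULL, -65, 420, 540, 90

sensor=A: (no match → NULL) → NULL
sensor=B: temp >= 35 OR humidity >= 39 → 520
sensor=C: temp >= 38 → 26
sensor=F: temp >= 35 OR humidity >= 39 → 370
sensor=G: temp >= 35 OR humidity >= 39 → 510
sensor=H: temp >= 35 OR humidity >= 39 → 940
sensor=J: temp >= 38 → 34
sensor=M: (no match → NULL) → NULL
sensor=N: temp >= -1 AND status = 'offline' → -65
sensor=Q: temp >= 35 OR humidity >= 39 → 420
sensor=Y: temp >= 35 OR humidity >= 39 → 540
sensor=Z: temp >= 35 OR humidity >= 39 → 90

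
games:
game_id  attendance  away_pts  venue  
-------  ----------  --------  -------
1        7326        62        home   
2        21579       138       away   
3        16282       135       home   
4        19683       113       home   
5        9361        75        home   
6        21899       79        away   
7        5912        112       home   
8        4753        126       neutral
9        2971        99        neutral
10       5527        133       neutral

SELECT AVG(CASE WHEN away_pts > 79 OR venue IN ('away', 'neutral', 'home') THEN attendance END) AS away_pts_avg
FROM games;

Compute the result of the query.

game_id=1: ✓ → 7326
game_id=2: ✓ → 21579
game_id=3: ✓ → 16282
game_id=4: ✓ → 19683
game_id=5: ✓ → 9361
game_id=6: ✓ → 21899
game_id=7: ✓ → 5912
game_id=8: ✓ → 4753
game_id=9: ✓ → 2971
game_id=10: ✓ → 5527
away_pts_avg = (7326 + 21579 + 16282 + 19683 + 9361 + 21899 + 5912 + 4753 + 2971 + 5527) / 10 = 11529.3

11529.3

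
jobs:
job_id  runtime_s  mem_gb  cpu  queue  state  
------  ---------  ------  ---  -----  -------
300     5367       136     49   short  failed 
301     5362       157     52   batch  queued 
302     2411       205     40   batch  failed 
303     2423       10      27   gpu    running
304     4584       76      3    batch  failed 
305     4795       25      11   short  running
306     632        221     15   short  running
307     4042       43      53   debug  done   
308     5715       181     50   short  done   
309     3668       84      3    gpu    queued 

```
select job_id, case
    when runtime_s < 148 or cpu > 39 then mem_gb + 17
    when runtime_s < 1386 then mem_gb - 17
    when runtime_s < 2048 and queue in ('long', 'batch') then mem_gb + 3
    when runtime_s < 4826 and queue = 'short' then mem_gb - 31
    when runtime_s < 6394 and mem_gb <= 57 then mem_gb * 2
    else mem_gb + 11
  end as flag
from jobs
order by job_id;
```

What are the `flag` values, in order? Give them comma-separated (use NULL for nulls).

153, 174, 222, 20, 87, -6, 204, 60, 198, 95

job_id=300: runtime_s < 148 or cpu > 39 → 153
job_id=301: runtime_s < 148 or cpu > 39 → 174
job_id=302: runtime_s < 148 or cpu > 39 → 222
job_id=303: runtime_s < 6394 and mem_gb <= 57 → 20
job_id=304: ELSE → 87
job_id=305: runtime_s < 4826 and queue = 'short' → -6
job_id=306: runtime_s < 1386 → 204
job_id=307: runtime_s < 148 or cpu > 39 → 60
job_id=308: runtime_s < 148 or cpu > 39 → 198
job_id=309: ELSE → 95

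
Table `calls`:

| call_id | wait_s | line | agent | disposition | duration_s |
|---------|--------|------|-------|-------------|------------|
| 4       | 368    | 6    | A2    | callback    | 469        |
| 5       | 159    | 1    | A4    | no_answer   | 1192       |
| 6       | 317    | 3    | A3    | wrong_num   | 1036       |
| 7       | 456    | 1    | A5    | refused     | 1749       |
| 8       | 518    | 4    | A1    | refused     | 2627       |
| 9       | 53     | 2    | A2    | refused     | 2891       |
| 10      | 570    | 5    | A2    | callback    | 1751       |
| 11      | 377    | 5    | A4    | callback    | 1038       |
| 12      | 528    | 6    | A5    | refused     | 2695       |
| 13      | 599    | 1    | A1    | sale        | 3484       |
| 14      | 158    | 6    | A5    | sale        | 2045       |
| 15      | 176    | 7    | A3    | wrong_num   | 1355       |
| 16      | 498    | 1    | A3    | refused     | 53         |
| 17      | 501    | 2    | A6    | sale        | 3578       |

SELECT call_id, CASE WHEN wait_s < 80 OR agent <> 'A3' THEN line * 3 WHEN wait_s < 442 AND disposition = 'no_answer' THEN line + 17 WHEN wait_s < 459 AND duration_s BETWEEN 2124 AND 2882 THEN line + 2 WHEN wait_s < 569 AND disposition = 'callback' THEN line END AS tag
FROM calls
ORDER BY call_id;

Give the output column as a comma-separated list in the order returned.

18, 3, NULL, 3, 12, 6, 15, 15, 18, 3, 18, NULL, NULL, 6

call_id=4: wait_s < 80 OR agent <> 'A3' → 18
call_id=5: wait_s < 80 OR agent <> 'A3' → 3
call_id=6: (no match → NULL) → NULL
call_id=7: wait_s < 80 OR agent <> 'A3' → 3
call_id=8: wait_s < 80 OR agent <> 'A3' → 12
call_id=9: wait_s < 80 OR agent <> 'A3' → 6
call_id=10: wait_s < 80 OR agent <> 'A3' → 15
call_id=11: wait_s < 80 OR agent <> 'A3' → 15
call_id=12: wait_s < 80 OR agent <> 'A3' → 18
call_id=13: wait_s < 80 OR agent <> 'A3' → 3
call_id=14: wait_s < 80 OR agent <> 'A3' → 18
call_id=15: (no match → NULL) → NULL
call_id=16: (no match → NULL) → NULL
call_id=17: wait_s < 80 OR agent <> 'A3' → 6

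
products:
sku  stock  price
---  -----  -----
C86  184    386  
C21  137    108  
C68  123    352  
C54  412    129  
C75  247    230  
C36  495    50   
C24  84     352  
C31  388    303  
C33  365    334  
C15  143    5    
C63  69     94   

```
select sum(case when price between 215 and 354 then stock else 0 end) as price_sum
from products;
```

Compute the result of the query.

1207

sku=C86: ✗
sku=C21: ✗
sku=C68: ✓ → 123
sku=C54: ✗
sku=C75: ✓ → 247
sku=C36: ✗
sku=C24: ✓ → 84
sku=C31: ✓ → 388
sku=C33: ✓ → 365
sku=C15: ✗
sku=C63: ✗
price_sum = 123 + 247 + 84 + 388 + 365 = 1207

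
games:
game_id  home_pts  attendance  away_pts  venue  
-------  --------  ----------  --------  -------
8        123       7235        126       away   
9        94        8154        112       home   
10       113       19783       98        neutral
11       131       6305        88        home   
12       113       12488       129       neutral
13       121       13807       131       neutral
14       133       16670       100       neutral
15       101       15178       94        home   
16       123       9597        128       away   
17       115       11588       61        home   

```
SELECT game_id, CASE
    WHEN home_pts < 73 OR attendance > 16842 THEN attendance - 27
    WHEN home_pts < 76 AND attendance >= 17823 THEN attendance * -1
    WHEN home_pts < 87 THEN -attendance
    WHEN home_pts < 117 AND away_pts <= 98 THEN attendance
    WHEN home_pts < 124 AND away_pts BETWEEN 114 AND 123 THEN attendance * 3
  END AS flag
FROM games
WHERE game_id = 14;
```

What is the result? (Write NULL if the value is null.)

game_id = 14: home_pts=133, attendance=16670, away_pts=100, venue=neutral.
home_pts < 73 OR attendance > 16842 → false
home_pts < 76 AND attendance >= 17823 → false
home_pts < 87 → false
home_pts < 117 AND away_pts <= 98 → false
home_pts < 124 AND away_pts BETWEEN 114 AND 123 → false
No WHEN matched and there is no ELSE, so the CASE yields NULL.

NULL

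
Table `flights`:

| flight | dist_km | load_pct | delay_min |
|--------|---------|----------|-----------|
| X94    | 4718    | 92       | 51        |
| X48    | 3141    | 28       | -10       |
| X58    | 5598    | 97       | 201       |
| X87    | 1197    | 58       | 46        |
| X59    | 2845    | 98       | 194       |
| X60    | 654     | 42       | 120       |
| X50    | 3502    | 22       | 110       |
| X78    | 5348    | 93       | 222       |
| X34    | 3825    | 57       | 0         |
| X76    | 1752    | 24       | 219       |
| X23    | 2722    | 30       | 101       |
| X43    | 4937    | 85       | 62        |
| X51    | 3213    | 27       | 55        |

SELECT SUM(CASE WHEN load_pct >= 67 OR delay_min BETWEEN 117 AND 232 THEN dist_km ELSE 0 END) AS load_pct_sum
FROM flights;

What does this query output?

25852

flight=X94: ✓ → 4718
flight=X48: ✗
flight=X58: ✓ → 5598
flight=X87: ✗
flight=X59: ✓ → 2845
flight=X60: ✓ → 654
flight=X50: ✗
flight=X78: ✓ → 5348
flight=X34: ✗
flight=X76: ✓ → 1752
flight=X23: ✗
flight=X43: ✓ → 4937
flight=X51: ✗
load_pct_sum = 4718 + 5598 + 2845 + 654 + 5348 + 1752 + 4937 = 25852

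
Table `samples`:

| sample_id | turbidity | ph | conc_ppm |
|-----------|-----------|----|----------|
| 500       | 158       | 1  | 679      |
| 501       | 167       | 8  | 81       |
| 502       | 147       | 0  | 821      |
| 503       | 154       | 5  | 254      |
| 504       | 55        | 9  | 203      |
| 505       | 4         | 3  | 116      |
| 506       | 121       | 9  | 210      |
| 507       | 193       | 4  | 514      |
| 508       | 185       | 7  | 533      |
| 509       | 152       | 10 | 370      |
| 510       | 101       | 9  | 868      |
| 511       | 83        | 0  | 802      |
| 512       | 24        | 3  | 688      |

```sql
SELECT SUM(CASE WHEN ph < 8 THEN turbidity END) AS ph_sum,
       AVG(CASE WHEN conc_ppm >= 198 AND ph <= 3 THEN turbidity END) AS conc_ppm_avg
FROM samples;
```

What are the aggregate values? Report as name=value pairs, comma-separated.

[ph_sum: ph < 8]
sample_id=500: ✓ → 158
sample_id=501: ✗
sample_id=502: ✓ → 147
sample_id=503: ✓ → 154
sample_id=504: ✗
sample_id=505: ✓ → 4
sample_id=506: ✗
sample_id=507: ✓ → 193
sample_id=508: ✓ → 185
sample_id=509: ✗
sample_id=510: ✗
sample_id=511: ✓ → 83
sample_id=512: ✓ → 24
ph_sum = 158 + 147 + 154 + 4 + 193 + 185 + 83 + 24 = 948
—
[conc_ppm_avg: conc_ppm >= 198 AND ph <= 3]
sample_id=500: ✓ → 158
sample_id=501: ✗
sample_id=502: ✓ → 147
sample_id=503: ✗
sample_id=504: ✗
sample_id=505: ✗
sample_id=506: ✗
sample_id=507: ✗
sample_id=508: ✗
sample_id=509: ✗
sample_id=510: ✗
sample_id=511: ✓ → 83
sample_id=512: ✓ → 24
conc_ppm_avg = (158 + 147 + 83 + 24) / 4 = 103

ph_sum=948, conc_ppm_avg=103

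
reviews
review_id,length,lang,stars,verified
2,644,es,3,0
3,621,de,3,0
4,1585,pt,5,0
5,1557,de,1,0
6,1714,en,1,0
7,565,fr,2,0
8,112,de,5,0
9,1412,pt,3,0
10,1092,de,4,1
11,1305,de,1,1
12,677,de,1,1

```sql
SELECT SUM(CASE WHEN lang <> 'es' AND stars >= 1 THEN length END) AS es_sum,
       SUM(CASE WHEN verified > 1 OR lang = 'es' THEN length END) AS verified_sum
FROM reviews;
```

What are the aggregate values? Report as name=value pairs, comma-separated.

[es_sum: lang <> 'es' AND stars >= 1]
review_id=2: ✗
review_id=3: ✓ → 621
review_id=4: ✓ → 1585
review_id=5: ✓ → 1557
review_id=6: ✓ → 1714
review_id=7: ✓ → 565
review_id=8: ✓ → 112
review_id=9: ✓ → 1412
review_id=10: ✓ → 1092
review_id=11: ✓ → 1305
review_id=12: ✓ → 677
es_sum = 621 + 1585 + 1557 + 1714 + 565 + 112 + 1412 + 1092 + 1305 + 677 = 10640
—
[verified_sum: verified > 1 OR lang = 'es']
review_id=2: ✓ → 644
review_id=3: ✗
review_id=4: ✗
review_id=5: ✗
review_id=6: ✗
review_id=7: ✗
review_id=8: ✗
review_id=9: ✗
review_id=10: ✗
review_id=11: ✗
review_id=12: ✗
verified_sum = 644

es_sum=10640, verified_sum=644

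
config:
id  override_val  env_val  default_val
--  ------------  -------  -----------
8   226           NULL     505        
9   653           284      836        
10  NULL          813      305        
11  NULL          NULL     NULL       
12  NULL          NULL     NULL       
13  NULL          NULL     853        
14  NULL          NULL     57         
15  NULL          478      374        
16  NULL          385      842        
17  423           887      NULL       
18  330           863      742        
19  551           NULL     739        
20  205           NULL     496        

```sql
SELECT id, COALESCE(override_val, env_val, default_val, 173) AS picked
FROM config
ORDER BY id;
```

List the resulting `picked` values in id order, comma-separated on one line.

id=8: override_val=226 → 226
id=9: override_val=653 → 653
id=10: override_val=NULL, env_val=813 → 813
id=11: override_val=NULL, env_val=NULL, default_val=NULL, → literal 173 → 173
id=12: override_val=NULL, env_val=NULL, default_val=NULL, → literal 173 → 173
id=13: override_val=NULL, env_val=NULL, default_val=853 → 853
id=14: override_val=NULL, env_val=NULL, default_val=57 → 57
id=15: override_val=NULL, env_val=478 → 478
id=16: override_val=NULL, env_val=385 → 385
id=17: override_val=423 → 423
id=18: override_val=330 → 330
id=19: override_val=551 → 551
id=20: override_val=205 → 205

226, 653, 813, 173, 173, 853, 57, 478, 385, 423, 330, 551, 205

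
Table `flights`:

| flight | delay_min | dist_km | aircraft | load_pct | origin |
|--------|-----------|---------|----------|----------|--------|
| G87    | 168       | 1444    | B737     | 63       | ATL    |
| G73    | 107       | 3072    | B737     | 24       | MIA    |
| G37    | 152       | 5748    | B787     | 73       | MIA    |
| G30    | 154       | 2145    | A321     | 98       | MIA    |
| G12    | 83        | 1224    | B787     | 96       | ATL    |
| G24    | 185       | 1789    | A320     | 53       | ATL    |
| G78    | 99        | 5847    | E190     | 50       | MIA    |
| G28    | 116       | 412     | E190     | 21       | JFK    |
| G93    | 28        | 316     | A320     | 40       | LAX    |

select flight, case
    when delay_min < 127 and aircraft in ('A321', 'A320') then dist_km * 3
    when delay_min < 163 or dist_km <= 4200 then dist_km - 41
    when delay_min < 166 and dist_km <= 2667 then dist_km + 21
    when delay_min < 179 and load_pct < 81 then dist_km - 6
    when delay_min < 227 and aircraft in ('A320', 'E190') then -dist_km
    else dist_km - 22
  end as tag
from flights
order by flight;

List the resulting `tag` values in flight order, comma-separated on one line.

flight=G12: delay_min < 163 or dist_km <= 4200 → 1183
flight=G24: delay_min < 163 or dist_km <= 4200 → 1748
flight=G28: delay_min < 163 or dist_km <= 4200 → 371
flight=G30: delay_min < 163 or dist_km <= 4200 → 2104
flight=G37: delay_min < 163 or dist_km <= 4200 → 5707
flight=G73: delay_min < 163 or dist_km <= 4200 → 3031
flight=G78: delay_min < 163 or dist_km <= 4200 → 5806
flight=G87: delay_min < 163 or dist_km <= 4200 → 1403
flight=G93: delay_min < 127 and aircraft in ('A321', 'A320') → 948

1183, 1748, 371, 2104, 5707, 3031, 5806, 1403, 948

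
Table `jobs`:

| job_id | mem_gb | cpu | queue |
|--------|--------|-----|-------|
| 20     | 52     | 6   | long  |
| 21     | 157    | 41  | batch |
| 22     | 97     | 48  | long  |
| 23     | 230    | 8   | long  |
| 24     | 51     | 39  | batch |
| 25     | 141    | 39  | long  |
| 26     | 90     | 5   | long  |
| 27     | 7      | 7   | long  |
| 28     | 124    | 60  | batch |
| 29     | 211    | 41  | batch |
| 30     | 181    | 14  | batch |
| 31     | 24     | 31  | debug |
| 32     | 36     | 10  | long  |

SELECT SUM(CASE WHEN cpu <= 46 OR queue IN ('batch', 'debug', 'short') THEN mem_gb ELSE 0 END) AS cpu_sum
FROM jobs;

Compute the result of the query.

job_id=20: ✓ → 52
job_id=21: ✓ → 157
job_id=22: ✗
job_id=23: ✓ → 230
job_id=24: ✓ → 51
job_id=25: ✓ → 141
job_id=26: ✓ → 90
job_id=27: ✓ → 7
job_id=28: ✓ → 124
job_id=29: ✓ → 211
job_id=30: ✓ → 181
job_id=31: ✓ → 24
job_id=32: ✓ → 36
cpu_sum = 52 + 157 + 230 + 51 + 141 + 90 + 7 + 124 + 211 + 181 + 24 + 36 = 1304

1304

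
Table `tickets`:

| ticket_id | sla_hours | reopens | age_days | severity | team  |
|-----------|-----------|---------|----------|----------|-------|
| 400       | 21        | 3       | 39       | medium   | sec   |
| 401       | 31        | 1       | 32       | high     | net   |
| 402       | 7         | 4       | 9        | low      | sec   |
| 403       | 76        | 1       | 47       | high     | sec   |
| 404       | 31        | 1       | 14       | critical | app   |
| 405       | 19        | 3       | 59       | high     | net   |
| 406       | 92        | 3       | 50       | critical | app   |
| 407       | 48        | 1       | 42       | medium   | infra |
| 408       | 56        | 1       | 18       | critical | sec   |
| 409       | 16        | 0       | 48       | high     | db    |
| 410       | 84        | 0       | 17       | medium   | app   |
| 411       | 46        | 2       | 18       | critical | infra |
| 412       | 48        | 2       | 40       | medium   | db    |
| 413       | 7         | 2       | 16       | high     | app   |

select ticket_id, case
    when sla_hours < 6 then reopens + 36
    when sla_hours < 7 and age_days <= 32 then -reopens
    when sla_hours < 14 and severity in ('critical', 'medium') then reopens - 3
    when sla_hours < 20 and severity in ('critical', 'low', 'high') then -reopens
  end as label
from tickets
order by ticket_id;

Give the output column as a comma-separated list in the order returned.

NULL, NULL, -4, NULL, NULL, -3, NULL, NULL, NULL, 0, NULL, NULL, NULL, -2

ticket_id=400: (no match → NULL) → NULL
ticket_id=401: (no match → NULL) → NULL
ticket_id=402: sla_hours < 20 and severity in ('critical', 'low', 'high') → -4
ticket_id=403: (no match → NULL) → NULL
ticket_id=404: (no match → NULL) → NULL
ticket_id=405: sla_hours < 20 and severity in ('critical', 'low', 'high') → -3
ticket_id=406: (no match → NULL) → NULL
ticket_id=407: (no match → NULL) → NULL
ticket_id=408: (no match → NULL) → NULL
ticket_id=409: sla_hours < 20 and severity in ('critical', 'low', 'high') → 0
ticket_id=410: (no match → NULL) → NULL
ticket_id=411: (no match → NULL) → NULL
ticket_id=412: (no match → NULL) → NULL
ticket_id=413: sla_hours < 20 and severity in ('critical', 'low', 'high') → -2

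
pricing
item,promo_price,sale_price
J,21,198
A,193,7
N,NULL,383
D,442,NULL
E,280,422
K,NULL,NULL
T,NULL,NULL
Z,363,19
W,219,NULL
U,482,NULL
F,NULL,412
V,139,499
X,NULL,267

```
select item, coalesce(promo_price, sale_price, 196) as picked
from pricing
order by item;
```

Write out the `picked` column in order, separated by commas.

193, 442, 280, 412, 21, 196, 383, 196, 482, 139, 219, 267, 363

item=A: promo_price=193 → 193
item=D: promo_price=442 → 442
item=E: promo_price=280 → 280
item=F: promo_price=NULL, sale_price=412 → 412
item=J: promo_price=21 → 21
item=K: promo_price=NULL, sale_price=NULL, → literal 196 → 196
item=N: promo_price=NULL, sale_price=383 → 383
item=T: promo_price=NULL, sale_price=NULL, → literal 196 → 196
item=U: promo_price=482 → 482
item=V: promo_price=139 → 139
item=W: promo_price=219 → 219
item=X: promo_price=NULL, sale_price=267 → 267
item=Z: promo_price=363 → 363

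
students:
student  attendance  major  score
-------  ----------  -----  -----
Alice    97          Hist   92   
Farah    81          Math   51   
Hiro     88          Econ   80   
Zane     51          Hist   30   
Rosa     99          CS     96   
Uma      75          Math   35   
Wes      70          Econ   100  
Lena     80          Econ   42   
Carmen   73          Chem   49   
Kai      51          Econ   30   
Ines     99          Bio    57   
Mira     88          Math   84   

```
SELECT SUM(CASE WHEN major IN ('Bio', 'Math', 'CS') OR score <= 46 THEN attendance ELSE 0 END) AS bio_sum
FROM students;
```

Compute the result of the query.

624

student=Alice: ✗
student=Farah: ✓ → 81
student=Hiro: ✗
student=Zane: ✓ → 51
student=Rosa: ✓ → 99
student=Uma: ✓ → 75
student=Wes: ✗
student=Lena: ✓ → 80
student=Carmen: ✗
student=Kai: ✓ → 51
student=Ines: ✓ → 99
student=Mira: ✓ → 88
bio_sum = 81 + 51 + 99 + 75 + 80 + 51 + 99 + 88 = 624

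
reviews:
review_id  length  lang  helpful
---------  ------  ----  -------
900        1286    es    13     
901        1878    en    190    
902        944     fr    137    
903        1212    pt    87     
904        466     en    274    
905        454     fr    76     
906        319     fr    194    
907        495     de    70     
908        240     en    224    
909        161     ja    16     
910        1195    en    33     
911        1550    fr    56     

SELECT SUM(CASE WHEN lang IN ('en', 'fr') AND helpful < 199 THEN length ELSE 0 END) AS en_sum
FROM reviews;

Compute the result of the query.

review_id=900: ✗
review_id=901: ✓ → 1878
review_id=902: ✓ → 944
review_id=903: ✗
review_id=904: ✗
review_id=905: ✓ → 454
review_id=906: ✓ → 319
review_id=907: ✗
review_id=908: ✗
review_id=909: ✗
review_id=910: ✓ → 1195
review_id=911: ✓ → 1550
en_sum = 1878 + 944 + 454 + 319 + 1195 + 1550 = 6340

6340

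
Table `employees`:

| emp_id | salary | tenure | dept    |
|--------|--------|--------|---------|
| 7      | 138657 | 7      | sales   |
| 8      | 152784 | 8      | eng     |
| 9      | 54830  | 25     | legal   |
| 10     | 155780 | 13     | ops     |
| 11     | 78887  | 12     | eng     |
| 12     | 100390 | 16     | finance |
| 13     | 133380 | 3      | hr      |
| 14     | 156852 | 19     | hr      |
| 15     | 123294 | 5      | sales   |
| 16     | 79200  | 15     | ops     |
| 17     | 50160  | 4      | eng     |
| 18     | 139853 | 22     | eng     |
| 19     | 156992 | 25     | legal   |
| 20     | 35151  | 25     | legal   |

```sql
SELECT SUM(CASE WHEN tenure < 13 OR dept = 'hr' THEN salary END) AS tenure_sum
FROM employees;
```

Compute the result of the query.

834014

emp_id=7: ✓ → 138657
emp_id=8: ✓ → 152784
emp_id=9: ✗
emp_id=10: ✗
emp_id=11: ✓ → 78887
emp_id=12: ✗
emp_id=13: ✓ → 133380
emp_id=14: ✓ → 156852
emp_id=15: ✓ → 123294
emp_id=16: ✗
emp_id=17: ✓ → 50160
emp_id=18: ✗
emp_id=19: ✗
emp_id=20: ✗
tenure_sum = 138657 + 152784 + 78887 + 133380 + 156852 + 123294 + 50160 = 834014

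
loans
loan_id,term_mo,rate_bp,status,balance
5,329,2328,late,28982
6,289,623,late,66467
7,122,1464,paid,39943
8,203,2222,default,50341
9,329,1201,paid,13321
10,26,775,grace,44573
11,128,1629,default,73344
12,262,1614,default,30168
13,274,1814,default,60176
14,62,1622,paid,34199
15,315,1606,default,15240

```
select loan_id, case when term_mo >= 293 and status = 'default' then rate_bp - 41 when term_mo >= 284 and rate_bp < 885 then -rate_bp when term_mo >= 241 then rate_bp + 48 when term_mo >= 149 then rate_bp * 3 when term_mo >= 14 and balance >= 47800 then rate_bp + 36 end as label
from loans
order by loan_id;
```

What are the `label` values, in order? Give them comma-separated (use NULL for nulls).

loan_id=5: term_mo >= 241 → 2376
loan_id=6: term_mo >= 284 and rate_bp < 885 → -623
loan_id=7: (no match → NULL) → NULL
loan_id=8: term_mo >= 149 → 6666
loan_id=9: term_mo >= 241 → 1249
loan_id=10: (no match → NULL) → NULL
loan_id=11: term_mo >= 14 and balance >= 47800 → 1665
loan_id=12: term_mo >= 241 → 1662
loan_id=13: term_mo >= 241 → 1862
loan_id=14: (no match → NULL) → NULL
loan_id=15: term_mo >= 293 and status = 'default' → 1565

2376, -623, NULL, 6666, 1249, NULL, 1665, 1662, 1862, NULL, 1565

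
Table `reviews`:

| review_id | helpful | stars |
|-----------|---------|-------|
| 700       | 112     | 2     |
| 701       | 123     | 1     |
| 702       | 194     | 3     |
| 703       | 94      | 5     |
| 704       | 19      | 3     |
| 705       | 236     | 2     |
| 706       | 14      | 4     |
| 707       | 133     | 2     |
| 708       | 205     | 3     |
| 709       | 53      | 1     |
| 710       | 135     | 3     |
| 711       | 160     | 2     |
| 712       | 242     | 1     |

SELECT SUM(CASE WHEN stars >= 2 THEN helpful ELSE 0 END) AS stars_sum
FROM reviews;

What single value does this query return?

1302

review_id=700: ✓ → 112
review_id=701: ✗
review_id=702: ✓ → 194
review_id=703: ✓ → 94
review_id=704: ✓ → 19
review_id=705: ✓ → 236
review_id=706: ✓ → 14
review_id=707: ✓ → 133
review_id=708: ✓ → 205
review_id=709: ✗
review_id=710: ✓ → 135
review_id=711: ✓ → 160
review_id=712: ✗
stars_sum = 112 + 194 + 94 + 19 + 236 + 14 + 133 + 205 + 135 + 160 = 1302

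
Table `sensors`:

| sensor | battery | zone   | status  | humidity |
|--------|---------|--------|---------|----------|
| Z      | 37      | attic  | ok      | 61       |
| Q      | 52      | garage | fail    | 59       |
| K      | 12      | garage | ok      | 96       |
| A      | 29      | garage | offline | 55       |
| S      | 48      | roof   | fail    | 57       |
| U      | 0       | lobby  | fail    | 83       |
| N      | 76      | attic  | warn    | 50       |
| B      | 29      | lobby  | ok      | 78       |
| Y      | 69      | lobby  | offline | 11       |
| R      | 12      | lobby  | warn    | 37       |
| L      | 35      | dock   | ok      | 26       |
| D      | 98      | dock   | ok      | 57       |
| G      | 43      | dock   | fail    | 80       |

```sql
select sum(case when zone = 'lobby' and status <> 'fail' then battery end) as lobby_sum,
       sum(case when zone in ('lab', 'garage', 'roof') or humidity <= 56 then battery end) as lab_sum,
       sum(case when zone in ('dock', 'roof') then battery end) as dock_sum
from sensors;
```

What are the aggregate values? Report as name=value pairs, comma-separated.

[lobby_sum: zone = 'lobby' and status <> 'fail']
sensor=Z: ✗
sensor=Q: ✗
sensor=K: ✗
sensor=A: ✗
sensor=S: ✗
sensor=U: ✗
sensor=N: ✗
sensor=B: ✓ → 29
sensor=Y: ✓ → 69
sensor=R: ✓ → 12
sensor=L: ✗
sensor=D: ✗
sensor=G: ✗
lobby_sum = 29 + 69 + 12 = 110
—
[lab_sum: zone in ('lab', 'garage', 'roof') or humidity <= 56]
sensor=Z: ✗
sensor=Q: ✓ → 52
sensor=K: ✓ → 12
sensor=A: ✓ → 29
sensor=S: ✓ → 48
sensor=U: ✗
sensor=N: ✓ → 76
sensor=B: ✗
sensor=Y: ✓ → 69
sensor=R: ✓ → 12
sensor=L: ✓ → 35
sensor=D: ✗
sensor=G: ✗
lab_sum = 52 + 12 + 29 + 48 + 76 + 69 + 12 + 35 = 333
—
[dock_sum: zone in ('dock', 'roof')]
sensor=Z: ✗
sensor=Q: ✗
sensor=K: ✗
sensor=A: ✗
sensor=S: ✓ → 48
sensor=U: ✗
sensor=N: ✗
sensor=B: ✗
sensor=Y: ✗
sensor=R: ✗
sensor=L: ✓ → 35
sensor=D: ✓ → 98
sensor=G: ✓ → 43
dock_sum = 48 + 35 + 98 + 43 = 224

lobby_sum=110, lab_sum=333, dock_sum=224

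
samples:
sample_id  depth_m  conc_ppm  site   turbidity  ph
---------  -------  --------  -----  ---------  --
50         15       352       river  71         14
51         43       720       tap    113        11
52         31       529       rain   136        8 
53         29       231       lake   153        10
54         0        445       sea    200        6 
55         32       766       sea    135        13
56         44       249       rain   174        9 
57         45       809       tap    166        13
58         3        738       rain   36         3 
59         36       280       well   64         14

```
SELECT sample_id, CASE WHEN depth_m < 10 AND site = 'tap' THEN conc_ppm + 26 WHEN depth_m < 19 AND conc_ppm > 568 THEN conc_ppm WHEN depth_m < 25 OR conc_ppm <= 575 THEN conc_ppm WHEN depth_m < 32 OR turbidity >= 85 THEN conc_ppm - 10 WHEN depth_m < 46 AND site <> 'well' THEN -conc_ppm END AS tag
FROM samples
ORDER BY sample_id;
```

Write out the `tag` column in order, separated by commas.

352, 710, 529, 231, 445, 756, 249, 799, 738, 280

sample_id=50: depth_m < 25 OR conc_ppm <= 575 → 352
sample_id=51: depth_m < 32 OR turbidity >= 85 → 710
sample_id=52: depth_m < 25 OR conc_ppm <= 575 → 529
sample_id=53: depth_m < 25 OR conc_ppm <= 575 → 231
sample_id=54: depth_m < 25 OR conc_ppm <= 575 → 445
sample_id=55: depth_m < 32 OR turbidity >= 85 → 756
sample_id=56: depth_m < 25 OR conc_ppm <= 575 → 249
sample_id=57: depth_m < 32 OR turbidity >= 85 → 799
sample_id=58: depth_m < 19 AND conc_ppm > 568 → 738
sample_id=59: depth_m < 25 OR conc_ppm <= 575 → 280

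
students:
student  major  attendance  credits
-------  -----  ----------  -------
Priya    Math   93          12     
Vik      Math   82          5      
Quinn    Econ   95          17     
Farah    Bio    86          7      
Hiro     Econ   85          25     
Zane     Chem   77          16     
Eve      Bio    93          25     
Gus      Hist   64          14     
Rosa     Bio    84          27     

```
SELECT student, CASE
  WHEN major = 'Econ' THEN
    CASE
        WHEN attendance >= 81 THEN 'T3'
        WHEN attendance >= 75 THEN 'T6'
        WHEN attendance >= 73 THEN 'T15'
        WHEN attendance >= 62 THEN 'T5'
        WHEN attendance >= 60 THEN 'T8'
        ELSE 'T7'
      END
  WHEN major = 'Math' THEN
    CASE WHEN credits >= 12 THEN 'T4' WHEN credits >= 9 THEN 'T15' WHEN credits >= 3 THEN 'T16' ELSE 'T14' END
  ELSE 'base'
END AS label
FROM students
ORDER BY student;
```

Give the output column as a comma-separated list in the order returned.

base, base, base, T3, T4, T3, base, T16, base

student=Eve: major='Bio' → outer ELSE → base
student=Farah: major='Bio' → outer ELSE → base
student=Gus: major='Hist' → outer ELSE → base
student=Hiro: major='Econ' → inner[attendance >= 81] → T3
student=Priya: major='Math' → inner[credits >= 12] → T4
student=Quinn: major='Econ' → inner[attendance >= 81] → T3
student=Rosa: major='Bio' → outer ELSE → base
student=Vik: major='Math' → inner[credits >= 3] → T16
student=Zane: major='Chem' → outer ELSE → base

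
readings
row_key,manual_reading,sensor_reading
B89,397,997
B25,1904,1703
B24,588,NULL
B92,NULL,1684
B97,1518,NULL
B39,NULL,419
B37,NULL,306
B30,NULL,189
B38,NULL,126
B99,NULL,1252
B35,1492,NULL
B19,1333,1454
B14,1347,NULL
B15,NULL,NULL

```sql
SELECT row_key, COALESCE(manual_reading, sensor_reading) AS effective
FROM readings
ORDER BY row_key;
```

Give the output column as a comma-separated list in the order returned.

row_key=B14: manual_reading=1347 → 1347
row_key=B15: manual_reading=NULL, sensor_reading=NULL (all NULL) → NULL
row_key=B19: manual_reading=1333 → 1333
row_key=B24: manual_reading=588 → 588
row_key=B25: manual_reading=1904 → 1904
row_key=B30: manual_reading=NULL, sensor_reading=189 → 189
row_key=B35: manual_reading=1492 → 1492
row_key=B37: manual_reading=NULL, sensor_reading=306 → 306
row_key=B38: manual_reading=NULL, sensor_reading=126 → 126
row_key=B39: manual_reading=NULL, sensor_reading=419 → 419
row_key=B89: manual_reading=397 → 397
row_key=B92: manual_reading=NULL, sensor_reading=1684 → 1684
row_key=B97: manual_reading=1518 → 1518
row_key=B99: manual_reading=NULL, sensor_reading=1252 → 1252

1347, NULL, 1333, 588, 1904, 189, 1492, 306, 126, 419, 397, 1684, 1518, 1252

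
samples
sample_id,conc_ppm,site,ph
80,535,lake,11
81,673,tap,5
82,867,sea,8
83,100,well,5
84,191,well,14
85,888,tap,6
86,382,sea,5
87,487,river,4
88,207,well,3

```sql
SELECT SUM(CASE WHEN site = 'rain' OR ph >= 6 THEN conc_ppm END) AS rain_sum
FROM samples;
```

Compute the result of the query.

2481

sample_id=80: ✓ → 535
sample_id=81: ✗
sample_id=82: ✓ → 867
sample_id=83: ✗
sample_id=84: ✓ → 191
sample_id=85: ✓ → 888
sample_id=86: ✗
sample_id=87: ✗
sample_id=88: ✗
rain_sum = 535 + 867 + 191 + 888 = 2481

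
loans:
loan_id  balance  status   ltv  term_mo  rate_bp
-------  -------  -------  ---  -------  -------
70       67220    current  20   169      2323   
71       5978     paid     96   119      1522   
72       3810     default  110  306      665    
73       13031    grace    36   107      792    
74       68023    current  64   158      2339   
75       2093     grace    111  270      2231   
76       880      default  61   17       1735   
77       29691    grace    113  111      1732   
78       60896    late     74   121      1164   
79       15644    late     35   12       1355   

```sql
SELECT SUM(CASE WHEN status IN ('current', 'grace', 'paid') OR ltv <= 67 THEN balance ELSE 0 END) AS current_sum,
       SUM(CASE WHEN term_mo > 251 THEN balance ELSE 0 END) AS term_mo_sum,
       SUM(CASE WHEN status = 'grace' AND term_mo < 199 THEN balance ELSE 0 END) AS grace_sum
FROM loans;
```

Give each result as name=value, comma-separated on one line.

[current_sum: status IN ('current', 'grace', 'paid') OR ltv <= 67]
loan_id=70: ✓ → 67220
loan_id=71: ✓ → 5978
loan_id=72: ✗
loan_id=73: ✓ → 13031
loan_id=74: ✓ → 68023
loan_id=75: ✓ → 2093
loan_id=76: ✓ → 880
loan_id=77: ✓ → 29691
loan_id=78: ✗
loan_id=79: ✓ → 15644
current_sum = 67220 + 5978 + 13031 + 68023 + 2093 + 880 + 29691 + 15644 = 202560
—
[term_mo_sum: term_mo > 251]
loan_id=70: ✗
loan_id=71: ✗
loan_id=72: ✓ → 3810
loan_id=73: ✗
loan_id=74: ✗
loan_id=75: ✓ → 2093
loan_id=76: ✗
loan_id=77: ✗
loan_id=78: ✗
loan_id=79: ✗
term_mo_sum = 3810 + 2093 = 5903
—
[grace_sum: status = 'grace' AND term_mo < 199]
loan_id=70: ✗
loan_id=71: ✗
loan_id=72: ✗
loan_id=73: ✓ → 13031
loan_id=74: ✗
loan_id=75: ✗
loan_id=76: ✗
loan_id=77: ✓ → 29691
loan_id=78: ✗
loan_id=79: ✗
grace_sum = 13031 + 29691 = 42722

current_sum=202560, term_mo_sum=5903, grace_sum=42722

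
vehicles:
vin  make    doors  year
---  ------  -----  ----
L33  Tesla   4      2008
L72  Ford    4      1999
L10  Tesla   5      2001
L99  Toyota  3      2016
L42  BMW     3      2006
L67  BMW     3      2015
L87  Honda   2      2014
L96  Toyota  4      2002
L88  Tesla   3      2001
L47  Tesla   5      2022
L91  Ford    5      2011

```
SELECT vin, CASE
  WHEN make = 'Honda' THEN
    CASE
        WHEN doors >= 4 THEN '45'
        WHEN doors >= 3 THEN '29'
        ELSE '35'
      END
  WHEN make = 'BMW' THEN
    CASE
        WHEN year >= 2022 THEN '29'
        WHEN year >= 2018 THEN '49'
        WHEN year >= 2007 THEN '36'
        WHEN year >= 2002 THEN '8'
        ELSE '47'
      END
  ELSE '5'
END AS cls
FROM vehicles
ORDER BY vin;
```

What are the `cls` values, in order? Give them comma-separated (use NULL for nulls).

vin=L10: make='Tesla' → outer ELSE → 5
vin=L33: make='Tesla' → outer ELSE → 5
vin=L42: make='BMW' → inner[year >= 2002] → 8
vin=L47: make='Tesla' → outer ELSE → 5
vin=L67: make='BMW' → inner[year >= 2007] → 36
vin=L72: make='Ford' → outer ELSE → 5
vin=L87: make='Honda' → inner[ELSE] → 35
vin=L88: make='Tesla' → outer ELSE → 5
vin=L91: make='Ford' → outer ELSE → 5
vin=L96: make='Toyota' → outer ELSE → 5
vin=L99: make='Toyota' → outer ELSE → 5

5, 5, 8, 5, 36, 5, 35, 5, 5, 5, 5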